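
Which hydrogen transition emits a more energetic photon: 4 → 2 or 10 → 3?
4 → 2

Calculate the energy for each transition:

Transition 4 → 2:
ΔE₁ = |E_2 - E_4| = |-13.6057/2² - (-13.6057/4²)|
ΔE₁ = |-3.401425000000 - (-0.850356250000)| = 2.551068750 eV

Transition 10 → 3:
ΔE₂ = |E_3 - E_10| = |-13.6057/3² - (-13.6057/10²)|
ΔE₂ = |-1.511744444444 - (-0.136057000000)| = 1.375687444 eV

Since 2.551068750 eV > 1.375687444 eV, the transition 4 → 2 emits the more energetic photon.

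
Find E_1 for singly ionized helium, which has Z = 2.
-54.422800 eV

For hydrogen-like ions, the energy levels scale with Z²:
E_n = -13.6057 Z² / n² eV

For He⁺ (Z = 2) at n = 1:
E_1 = -13.6057 × 2² / 1²
E_1 = -13.6057 × 4 / 1
E_1 = -54.4228 / 1
E_1 = -54.422800 eV

The energy is 4 times more negative than hydrogen at the same n due to the stronger nuclear charge.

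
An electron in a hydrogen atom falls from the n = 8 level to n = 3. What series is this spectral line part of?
Paschen series

The spectral series in hydrogen are named based on the final (lower) energy level:
- Lyman series: n_final = 1 (ultraviolet)
- Balmer series: n_final = 2 (visible/near-UV)
- Paschen series: n_final = 3 (infrared)
- Brackett series: n_final = 4 (infrared)
- Pfund series: n_final = 5 (far infrared)

Since this transition ends at n = 3, it belongs to the Paschen series.

For reference, this 8 → 3 line has photon energy
ΔE = 13.6057 eV × (1/3² - 1/8²) = 1.2991553819 eV,
corresponding to wavelength λ = hc/ΔE = 1239.84 eV·nm / 1.2991553819 eV = 954.343120 nm in the infrared region.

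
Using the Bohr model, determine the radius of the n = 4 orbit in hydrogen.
0.8467 nm (or 8.4668 Å)

The Bohr radius formula is:
r_n = n² a₀ / Z

where a₀ = 0.0529177 nm is the Bohr radius.

For H (Z = 1) at n = 4:
r_4 = 4² × 0.0529177 nm / 1
r_4 = 16 × 0.0529177 nm / 1
r_4 = 0.84668 nm / 1
r_4 = 0.8467 nm

The electron orbits at approximately 0.8467 nm from the nucleus.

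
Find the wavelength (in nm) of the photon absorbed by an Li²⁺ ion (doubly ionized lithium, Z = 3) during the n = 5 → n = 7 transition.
516.81 nm

First, find the transition energy using E_n = -13.6057 Z² / n² eV:
E_5 = -13.6057 × 3² / 5² = -4.898052 eV
E_7 = -13.6057 × 3² / 7² = -2.499006 eV

Photon energy: |ΔE| = |E_7 - E_5| = 2.399046 eV

Convert to wavelength using E = hc/λ with hc = 1239.84 eV·nm:
λ = hc/E = 1239.84 eV·nm / 2.399046 eV
λ = 516.81 nm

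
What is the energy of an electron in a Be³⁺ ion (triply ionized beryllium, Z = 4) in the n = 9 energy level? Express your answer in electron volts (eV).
-2.69 eV

The energy levels of a hydrogen-like atom are given by:
E_n = -13.6057 Z² / n² eV  (with Z = 4 for Be³⁺)

For n = 9:
E_9 = -13.6057 × 4² / 9²
E_9 = -13.6057 × 16 / 81
E_9 = -2.69 eV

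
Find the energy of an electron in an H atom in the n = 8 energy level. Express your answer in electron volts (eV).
-0.2126 eV

The energy levels of a hydrogen-like atom are given by:
E_n = -13.6057 eV / n²

For n = 8:
E_8 = -13.6057 eV / 8²
E_8 = -13.6057 eV / 64
E_8 = -0.2126 eV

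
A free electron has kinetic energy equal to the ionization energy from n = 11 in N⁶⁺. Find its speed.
1.3922e+06 m/s (or 0.4644% of c)

The binding energy at n = 11 for N⁶⁺ is:
E_11 = -13.6057 × 7²/11² = -5.5097463 eV
|E_11| = 5.5097463 eV

Convert to Joules:
KE = 5.5097463 eV × (1.602177 × 10⁻¹⁹ J/eV) = 8.827589e-19 J

Using KE = ½mv²:
v = √(2·KE/m_e)
v = √(2 × 8.827589e-19 J / 9.10938 × 10⁻³¹ kg)
v = 1.3922e+06 m/s

This is approximately 0.4644% the speed of light.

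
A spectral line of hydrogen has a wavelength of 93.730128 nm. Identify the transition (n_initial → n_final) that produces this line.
n = 6 → n = 1

First, find the photon energy from the wavelength (hc = 1239.84 eV·nm):
E = hc/λ = 1239.84 eV·nm / 93.730128 nm = 13.227764 eV

The energy levels of hydrogen satisfy E_n = -13.6057 / n² eV, so an emission n_i → n_f releases
ΔE = 13.6057 × (1/n_f² − 1/n_i²) eV.

Setting ΔE equal to the photon energy:
1/n_f² − 1/n_i² = 13.227764 / 13.6057 = 0.97222223

Since 1/n_i² must be positive, we need 1/n_f² > 0.97222223, i.e. n_f ≤ 1. For each allowed n_f, solve n_i = (1/n_f² − 0.97222223)^(−1/2) and check whether it is a whole number:
  n_f = 1: 1/n_i² = 1.00000000 − 0.97222223 = 0.02777777 → n_i = 6.000  → integer, n_i = 6 ✓

Only n_f = 1 gives an integer upper level, n_i = 6.

The transition is from n = 6 to n = 1 (emission).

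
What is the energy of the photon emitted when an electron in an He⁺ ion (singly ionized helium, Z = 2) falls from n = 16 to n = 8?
0.63777 eV

The energy levels are E_n = -13.6057 Z² eV / n².

Energy at n = 16: E_16 = -13.6057 × 2² / 16² = -0.21258906 eV
Energy at n = 8: E_8 = -13.6057 × 2² / 8² = -0.85035625 eV

For emission (electron falling to lower state), the photon energy is:
E_photon = E_16 - E_8 = |-0.21258906 - (-0.85035625)|
E_photon = 0.63777 eV

This energy is carried away by the emitted photon.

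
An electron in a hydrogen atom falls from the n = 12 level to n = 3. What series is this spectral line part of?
Paschen series

The spectral series in hydrogen are named based on the final (lower) energy level:
- Lyman series: n_final = 1 (ultraviolet)
- Balmer series: n_final = 2 (visible/near-UV)
- Paschen series: n_final = 3 (infrared)
- Brackett series: n_final = 4 (infrared)
- Pfund series: n_final = 5 (far infrared)

Since this transition ends at n = 3, it belongs to the Paschen series.

For reference, this 12 → 3 line has photon energy
ΔE = 13.6057 eV × (1/3² - 1/12²) = 1.417260 eV,
corresponding to wavelength λ = hc/ΔE = 1239.84 eV·nm / 1.417260 eV = 874.81 nm in the infrared region.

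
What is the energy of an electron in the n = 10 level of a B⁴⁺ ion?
-3.4014 eV

For hydrogen-like ions, the energy levels scale with Z²:
E_n = -13.6057 Z² / n² eV

For B⁴⁺ (Z = 5) at n = 10:
E_10 = -13.6057 × 5² / 10²
E_10 = -13.6057 × 25 / 100
E_10 = -340.1425 / 100
E_10 = -3.4014 eV

The energy is 25 times more negative than hydrogen at the same n due to the stronger nuclear charge.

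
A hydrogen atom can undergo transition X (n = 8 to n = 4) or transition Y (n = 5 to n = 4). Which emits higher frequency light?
8 → 4

Calculate the energy for each transition:

Transition 8 → 4:
ΔE₁ = |E_4 - E_8| = |-13.6057/4² - (-13.6057/8²)|
ΔE₁ = |-0.85035625000 - (-0.21258906250)| = 0.63776719 eV

Transition 5 → 4:
ΔE₂ = |E_4 - E_5| = |-13.6057/4² - (-13.6057/5²)|
ΔE₂ = |-0.85035625000 - (-0.54422800000)| = 0.30612825 eV

Since 0.63776719 eV > 0.30612825 eV, the transition 8 → 4 emits the more energetic photon.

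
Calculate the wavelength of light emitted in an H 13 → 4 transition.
1610.49733 nm

First, find the transition energy using E_n = -13.6057 / n² eV:
E_13 = -13.6057 / 13² = -0.08050710059 eV
E_4 = -13.6057 / 4² = -0.85035625000 eV

Photon energy: |ΔE| = |E_4 - E_13| = 0.76984914941 eV

Convert to wavelength using E = hc/λ with hc = 1239.84 eV·nm:
λ = hc/E = 1239.84 eV·nm / 0.76984914941 eV
λ = 1610.49733 nm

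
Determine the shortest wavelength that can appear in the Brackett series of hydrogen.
1458.02421 nm

The series limit corresponds to the transition from n = ∞ to n = 4.
This is the highest energy (shortest wavelength) transition in the Brackett series.

E_∞ = 0 eV
E_4 = -13.6057 / 4² = -0.85035625000 eV

Energy at series limit:
ΔE = E_∞ - E_4 = 0 - (-0.85035625000) = 0.85035625000 eV
λ = hc/E = 1239.84 eV·nm / 0.85035625000 eV = 1458.02421 nm

This energy equals the ionization energy from the n = 4 state of hydrogen.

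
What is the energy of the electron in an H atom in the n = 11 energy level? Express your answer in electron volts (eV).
-0.1124 eV

The energy levels of a hydrogen-like atom are given by:
E_n = -13.6057 eV / n²

For n = 11:
E_11 = -13.6057 eV / 11²
E_11 = -13.6057 eV / 121
E_11 = -0.1124 eV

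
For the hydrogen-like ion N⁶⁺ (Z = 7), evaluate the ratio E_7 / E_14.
4.000000

Using E_n = -13.6057 Z² / n² eV with Z = 7:

E_7 = -13.6057 × 7² / 7² = -666.6793 / 49 = -13.605700000000 eV
E_14 = -13.6057 × 7² / 14² = -666.6793 / 196 = -3.401425000000 eV

The ratio is:
E_7/E_14 = (-13.605700000000) / (-3.401425000000)
E_7/E_14 = (-666.6793/49) / (-666.6793/196)
E_7/E_14 = 196/49
E_7/E_14 = 4.000000
(Note: the Z² factors cancel in the ratio.)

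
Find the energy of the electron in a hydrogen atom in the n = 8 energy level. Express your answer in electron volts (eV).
-0.21259 eV

The energy levels of a hydrogen-like atom are given by:
E_n = -13.6057 eV / n²

For n = 8:
E_8 = -13.6057 eV / 8²
E_8 = -13.6057 eV / 64
E_8 = -0.21259 eV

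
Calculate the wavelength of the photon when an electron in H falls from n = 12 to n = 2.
374.9205 nm

First, find the transition energy using E_n = -13.6057 / n² eV:
E_12 = -13.6057 / 12² = -0.09448403 eV
E_2 = -13.6057 / 2² = -3.40142500 eV

Photon energy: |ΔE| = |E_2 - E_12| = 3.30694097 eV

Convert to wavelength using E = hc/λ with hc = 1239.84 eV·nm:
λ = hc/E = 1239.84 eV·nm / 3.30694097 eV
λ = 374.9205 nm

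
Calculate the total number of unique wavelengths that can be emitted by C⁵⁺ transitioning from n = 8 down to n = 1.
28

The electron can occupy levels n = 1, 2, ..., 8 during de-excitation — that is m = 8 - 1 + 1 = 8 distinct levels.

The number of distinct spectral lines equals the number of ways to choose 2 of these m levels (each pair gives one possible emission transition):

Number of lines = m(m-1)/2 = 8×7/2 = 28

These correspond to all possible transitions between the 8 levels:
8 → 7, 8 → 6, 8 → 5, 8 → 4, 8 → 3, 8 → 2, 8 → 1, 7 → 6...

Each transition produces a photon with a unique energy (and thus wavelength). This count does not depend on Z.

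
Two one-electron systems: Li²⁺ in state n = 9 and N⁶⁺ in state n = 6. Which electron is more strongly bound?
N⁶⁺ at n = 6 (E = -18.52 eV)

Using E_n = -13.6057 Z² / n² eV:

Li²⁺ (Z = 3) at n = 9:
E = -13.6057 × 3² / 9² = -13.6057 × 9 / 81 = -1.51174 eV

N⁶⁺ (Z = 7) at n = 6:
E = -13.6057 × 7² / 6² = -13.6057 × 49 / 36 = -18.51887 eV

Since -18.51887 eV < -1.51174 eV,
N⁶⁺ at n = 6 is more tightly bound (requires more energy to ionize).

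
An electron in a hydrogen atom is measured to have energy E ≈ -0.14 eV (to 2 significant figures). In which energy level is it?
n = 10

The exact energy levels follow E_n = -13.6057 eV / n².

The measured value (-0.14 eV) is reported to only 2 significant figures, so we must test candidate n values and see which one matches to that precision.

Candidate energies:
  n = 8:  E = -13.6057/8² = -0.212589 eV
  n = 9:  E = -13.6057/9² = -0.167972 eV
  n = 10:  E = -13.6057/10² = -0.136057 eV  ← matches
  n = 11:  E = -13.6057/11² = -0.112444 eV
  n = 12:  E = -13.6057/12² = -0.094484 eV

Checking against the measurement of -0.14 eV (2 sig figs), only n = 10 agrees:
E_10 = -0.136057 eV, which rounds to -0.14 eV ✓

Therefore n = 10.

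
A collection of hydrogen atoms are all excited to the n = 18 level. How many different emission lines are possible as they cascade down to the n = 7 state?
66

The electron can occupy levels n = 7, 8, ..., 18 during de-excitation — that is m = 18 - 7 + 1 = 12 distinct levels.

The number of distinct spectral lines equals the number of ways to choose 2 of these m levels (each pair gives one possible emission transition):

Number of lines = m(m-1)/2 = 12×11/2 = 66

These correspond to all possible transitions between the 12 levels:
18 → 17, 18 → 16, 18 → 15, 18 → 14, 18 → 13, 18 → 12, 18 → 11, 18 → 10...

Each transition produces a photon with a unique energy (and thus wavelength). This count does not depend on Z.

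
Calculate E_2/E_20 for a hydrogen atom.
100.000000

Using E_n = -13.6057 Z² / n² eV with Z = 1:

E_2 = -13.6057 / 2² = -13.6057 / 4 = -3.401425000000 eV
E_20 = -13.6057 / 20² = -13.6057 / 400 = -0.034014250000 eV

The ratio is:
E_2/E_20 = (-3.401425000000) / (-0.034014250000)
E_2/E_20 = (-13.6057/4) / (-13.6057/400)
E_2/E_20 = 400/4
E_2/E_20 = 100.000000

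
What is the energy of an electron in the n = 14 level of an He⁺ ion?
-0.27767 eV

For hydrogen-like ions, the energy levels scale with Z²:
E_n = -13.6057 Z² / n² eV

For He⁺ (Z = 2) at n = 14:
E_14 = -13.6057 × 2² / 14²
E_14 = -13.6057 × 4 / 196
E_14 = -54.4228 / 196
E_14 = -0.27767 eV

The energy is 4 times more negative than hydrogen at the same n due to the stronger nuclear charge.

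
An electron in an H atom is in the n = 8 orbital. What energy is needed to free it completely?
0.212589 eV

The ionization energy is the energy needed to remove the electron completely (n → ∞).

For hydrogen, E_n = -13.6057 eV / n².

At n = 8: E_8 = -13.6057 / 8² = -0.212589063 eV
At n = ∞: E_∞ = 0 eV

Ionization energy = E_∞ - E_8 = 0 - (-0.212589063) = 0.212589063 eV
Ionization energy ≈ 0.212589 eV

This is also called the binding energy of the electron in state n = 8.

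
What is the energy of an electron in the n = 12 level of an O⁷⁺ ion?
-6.047 eV

For hydrogen-like ions, the energy levels scale with Z²:
E_n = -13.6057 Z² / n² eV

For O⁷⁺ (Z = 8) at n = 12:
E_12 = -13.6057 × 8² / 12²
E_12 = -13.6057 × 64 / 144
E_12 = -870.7648 / 144
E_12 = -6.047 eV

The energy is 64 times more negative than hydrogen at the same n due to the stronger nuclear charge.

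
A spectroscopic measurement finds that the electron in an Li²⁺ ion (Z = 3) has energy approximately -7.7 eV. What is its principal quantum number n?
n = 4

The exact energy levels follow E_n = -13.6057 Z² / n² eV with Z = 3.

The measured value (-7.7 eV) is reported to only 2 significant figures, so we must test candidate n values and see which one matches to that precision.

Candidate energies:
  n = 2:  E = -13.6057 × 3² / 2² = -30.61283 eV
  n = 3:  E = -13.6057 × 3² / 3² = -13.60570 eV
  n = 4:  E = -13.6057 × 3² / 4² = -7.65321 eV  ← matches
  n = 5:  E = -13.6057 × 3² / 5² = -4.89805 eV
  n = 6:  E = -13.6057 × 3² / 6² = -3.40143 eV

Checking against the measurement of -7.7 eV (2 sig figs), only n = 4 agrees:
E_4 = -7.65321 eV, which rounds to -7.7 eV ✓

Therefore n = 4.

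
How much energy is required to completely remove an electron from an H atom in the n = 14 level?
0.07 eV

The ionization energy is the energy needed to remove the electron completely (n → ∞).

For hydrogen, E_n = -13.6057 eV / n².

At n = 14: E_14 = -13.6057 / 14² = -0.06942 eV
At n = ∞: E_∞ = 0 eV

Ionization energy = E_∞ - E_14 = 0 - (-0.06942) = 0.06942 eV
Ionization energy ≈ 0.07 eV

This is also called the binding energy of the electron in state n = 14.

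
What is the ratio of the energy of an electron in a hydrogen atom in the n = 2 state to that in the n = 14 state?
49.00000

Using E_n = -13.6057 Z² / n² eV with Z = 1:

E_2 = -13.6057 / 2² = -13.6057 / 4 = -3.40142500000 eV
E_14 = -13.6057 / 14² = -13.6057 / 196 = -0.06941683673 eV

The ratio is:
E_2/E_14 = (-3.40142500000) / (-0.06941683673)
E_2/E_14 = (-13.6057/4) / (-13.6057/196)
E_2/E_14 = 196/4
E_2/E_14 = 49.00000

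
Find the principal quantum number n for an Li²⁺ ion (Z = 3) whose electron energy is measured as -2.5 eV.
n = 7

The exact energy levels follow E_n = -13.6057 Z² / n² eV with Z = 3.

The measured value (-2.5 eV) is reported to only 2 significant figures, so we must test candidate n values and see which one matches to that precision.

Candidate energies:
  n = 5:  E = -13.6057 × 3² / 5² = -4.89805 eV
  n = 6:  E = -13.6057 × 3² / 6² = -3.40143 eV
  n = 7:  E = -13.6057 × 3² / 7² = -2.49901 eV  ← matches
  n = 8:  E = -13.6057 × 3² / 8² = -1.91330 eV
  n = 9:  E = -13.6057 × 3² / 9² = -1.51174 eV

Checking against the measurement of -2.5 eV (2 sig figs), only n = 7 agrees:
E_7 = -2.49901 eV, which rounds to -2.5 eV ✓

Therefore n = 7.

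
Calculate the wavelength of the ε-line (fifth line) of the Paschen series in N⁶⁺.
19.48 nm

The lines of a series are numbered from the longest wavelength (smallest ΔE) outward; the fifth line is the transition from n = n_f + 5 to n_f.
The Paschen series has all transitions ending at n_f = 3.

For N⁶⁺ (Z = 7), the fifth line (ε-line) is the jump from n = 8 to n = 3:
E_8 = -13.6057 × 7² / 8² = -10.4169 eV
E_3 = -13.6057 × 7² / 3² = -74.0755 eV
ΔE = E_8 - E_3 = 63.6586 eV

λ = hc/E = 1239.84 eV·nm / 63.6586 eV
λ = 19.48 nm

This is the ε-line of the Paschen series in N⁶⁺.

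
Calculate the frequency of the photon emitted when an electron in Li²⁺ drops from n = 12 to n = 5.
9.78729e+14 Hz

First, find the transition energy:
E_12 = -13.6057 × 3² / 12² = -0.85035625 eV
E_5 = -13.6057 × 3² / 5² = -4.89805200 eV
|ΔE| = |E_5 - E_12| = 4.04769575 eV

Convert to Joules: E = 4.04769575 eV × (1.602177 × 10⁻¹⁹ J/eV) = 6.4851250e-19 J

Using E = hf:
f = E/h = 6.4851250e-19 J / (6.62607 × 10⁻³⁴ J·s)
f = 9.78729e+14 Hz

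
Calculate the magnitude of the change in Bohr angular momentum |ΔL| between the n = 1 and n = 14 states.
1.371e-33 J·s (or 13ℏ)

In the Bohr model, L_n = nℏ where ℏ = 1.05457e-34 J·s.

L_14 = 14ℏ = 1.47640e-33 J·s
L_1 = 1ℏ = 1.05457e-34 J·s

ΔL = L_14 - L_1 = (14 - 1)ℏ = 13ℏ
ΔL = 13 × 1.05457e-34 J·s = 1.371e-33 J·s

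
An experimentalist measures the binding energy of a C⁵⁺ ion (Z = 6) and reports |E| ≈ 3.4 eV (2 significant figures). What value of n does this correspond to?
n = 12

The exact energy levels follow E_n = -13.6057 Z² / n² eV with Z = 6.

The measured value (-3.4 eV) is reported to only 2 significant figures, so we must test candidate n values and see which one matches to that precision.

Candidate energies:
  n = 10:  E = -13.6057 × 6² / 10² = -4.89805 eV
  n = 11:  E = -13.6057 × 6² / 11² = -4.04798 eV
  n = 12:  E = -13.6057 × 6² / 12² = -3.40143 eV  ← matches
  n = 13:  E = -13.6057 × 6² / 13² = -2.89826 eV
  n = 14:  E = -13.6057 × 6² / 14² = -2.49901 eV

Checking against the measurement of -3.4 eV (2 sig figs), only n = 12 agrees:
E_12 = -3.40143 eV, which rounds to -3.4 eV ✓

Therefore n = 12.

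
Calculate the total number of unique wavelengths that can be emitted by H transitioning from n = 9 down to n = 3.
21

The electron can occupy levels n = 3, 4, ..., 9 during de-excitation — that is m = 9 - 3 + 1 = 7 distinct levels.

The number of distinct spectral lines equals the number of ways to choose 2 of these m levels (each pair gives one possible emission transition):

Number of lines = m(m-1)/2 = 7×6/2 = 21

These correspond to all possible transitions between the 7 levels:
9 → 8, 9 → 7, 9 → 6, 9 → 5, 9 → 4, 9 → 3, 8 → 7, 8 → 6...

Each transition produces a photon with a unique energy (and thus wavelength). This count does not depend on Z.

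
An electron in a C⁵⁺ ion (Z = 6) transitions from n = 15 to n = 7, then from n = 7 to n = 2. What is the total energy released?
120.274 eV

The energy levels of C⁵⁺ are E_n = -13.6057 × 6² / n² eV.

First transition (15 → 7):
ΔE₁ = |E_7 - E_15|
ΔE₁ = |-9.996024490 - (-2.176912000)| = 7.819112 eV

Second transition (7 → 2):
ΔE₂ = |E_2 - E_7|
ΔE₂ = |-122.451300000 - (-9.996024490)| = 112.455276 eV

Total energy released:
E_total = ΔE₁ + ΔE₂ = 7.819112 + 112.455276 = 120.274 eV

Note: This equals the direct transition 15 → 2: 120.274 eV ✓
Energy is conserved regardless of the path taken.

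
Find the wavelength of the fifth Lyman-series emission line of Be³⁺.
5.8581 nm

The lines of a series are numbered from the longest wavelength (smallest ΔE) outward; the fifth line is the transition from n = n_f + 5 to n_f.
The Lyman series has all transitions ending at n_f = 1.

For Be³⁺ (Z = 4), the fifth line (ε-line) is the jump from n = 6 to n = 1:
E_6 = -13.6057 × 4² / 6² = -6.046978 eV
E_1 = -13.6057 × 4² / 1² = -217.691200 eV
ΔE = E_6 - E_1 = 211.644222 eV

λ = hc/E = 1239.84 eV·nm / 211.644222 eV
λ = 5.8581 nm

This is the ε-line of the Lyman series in Be³⁺.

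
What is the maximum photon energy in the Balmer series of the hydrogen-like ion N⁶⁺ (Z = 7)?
166.669825 eV

The series limit corresponds to the transition from n = ∞ to n = 2.
This is the highest energy (shortest wavelength) transition in the Balmer series.

E_∞ = 0 eV
E_2 = -13.6057 × 7² / 2² = -166.669825 eV

Energy at series limit:
ΔE = E_∞ - E_2 = 0 - (-166.669825) = 166.669825 eV

This energy equals the ionization energy from the n = 2 state of N⁶⁺.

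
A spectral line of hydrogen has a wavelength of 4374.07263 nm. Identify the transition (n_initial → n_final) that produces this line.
n = 12 → n = 6

First, find the photon energy from the wavelength (hc = 1239.84 eV·nm):
E = hc/λ = 1239.84 eV·nm / 4374.07263 nm = 0.28345208 eV

The energy levels of hydrogen satisfy E_n = -13.6057 / n² eV, so an emission n_i → n_f releases
ΔE = 13.6057 × (1/n_f² − 1/n_i²) eV.

Setting ΔE equal to the photon energy:
1/n_f² − 1/n_i² = 0.28345208 / 13.6057 = 0.020833333

Since 1/n_i² must be positive, we need 1/n_f² > 0.020833333, i.e. n_f ≤ 6. For each allowed n_f, solve n_i = (1/n_f² − 0.020833333)^(−1/2) and check whether it is a whole number:
  n_f = 1: 1/n_i² = 1.000000000 − 0.020833333 = 0.979166667 → n_i = 1.011  (not an integer) ✗
  n_f = 2: 1/n_i² = 0.250000000 − 0.020833333 = 0.229166667 → n_i = 2.089  (not an integer) ✗
  n_f = 3: 1/n_i² = 0.111111111 − 0.020833333 = 0.090277778 → n_i = 3.328  (not an integer) ✗
  n_f = 4: 1/n_i² = 0.062500000 − 0.020833333 = 0.041666667 → n_i = 4.899  (not an integer) ✗
  n_f = 5: 1/n_i² = 0.040000000 − 0.020833333 = 0.019166667 → n_i = 7.223  (not an integer) ✗
  n_f = 6: 1/n_i² = 0.027777778 − 0.020833333 = 0.006944445 → n_i = 12.000  → integer, n_i = 12 ✓

Only n_f = 6 gives an integer upper level, n_i = 12.

The transition is from n = 12 to n = 6 (emission).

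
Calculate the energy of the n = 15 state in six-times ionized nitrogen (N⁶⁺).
-2.963 eV

For hydrogen-like ions, the energy levels scale with Z²:
E_n = -13.6057 Z² / n² eV

For N⁶⁺ (Z = 7) at n = 15:
E_15 = -13.6057 × 7² / 15²
E_15 = -13.6057 × 49 / 225
E_15 = -666.6793 / 225
E_15 = -2.963 eV

The energy is 49 times more negative than hydrogen at the same n due to the stronger nuclear charge.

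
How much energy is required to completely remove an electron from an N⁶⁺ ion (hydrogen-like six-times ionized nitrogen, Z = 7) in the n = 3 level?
74.075478 eV

The ionization energy is the energy needed to remove the electron completely (n → ∞).

For a hydrogen-like ion with Z = 7, E_n = -13.6057 Z² / n² eV.

At n = 3: E_3 = -13.6057 × 7² / 3² = -74.075477778 eV
At n = ∞: E_∞ = 0 eV

Ionization energy = E_∞ - E_3 = 0 - (-74.075477778) = 74.075477778 eV
Ionization energy ≈ 74.075478 eV

This is also called the binding energy of the electron in state n = 3.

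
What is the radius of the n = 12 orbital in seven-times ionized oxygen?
0.9525 nm (or 9.5252 Å)

The Bohr radius formula is:
r_n = n² a₀ / Z

where a₀ = 0.0529177 nm is the Bohr radius.

For O⁷⁺ (Z = 8) at n = 12:
r_12 = 12² × 0.0529177 nm / 8
r_12 = 144 × 0.0529177 nm / 8
r_12 = 7.62015 nm / 8
r_12 = 0.9525 nm

The electron orbits at approximately 0.9525 nm from the nucleus.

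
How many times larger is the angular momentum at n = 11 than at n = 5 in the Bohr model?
2.200000

In the Bohr model, L_n = nℏ, so the ratio is purely the ratio of quantum numbers:

L_11/L_5 = 11ℏ / 5ℏ = 11/5 = 2.200000

The angular momentum scales linearly with n.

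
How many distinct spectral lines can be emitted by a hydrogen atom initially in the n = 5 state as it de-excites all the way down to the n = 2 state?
6

The electron can occupy levels n = 2, 3, ..., 5 during de-excitation — that is m = 5 - 2 + 1 = 4 distinct levels.

The number of distinct spectral lines equals the number of ways to choose 2 of these m levels (each pair gives one possible emission transition):

Number of lines = m(m-1)/2 = 4×3/2 = 6

These correspond to all possible transitions between the 4 levels:
5 → 4, 5 → 3, 5 → 2, 4 → 3, 4 → 2, 3 → 2

Each transition produces a photon with a unique energy (and thus wavelength). This count does not depend on Z.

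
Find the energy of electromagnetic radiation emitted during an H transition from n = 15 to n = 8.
0.152 eV

The energy levels are E_n = -13.6057 eV / n².

Energy at n = 15: E_15 = -13.6057 / 15² = -0.060470 eV
Energy at n = 8: E_8 = -13.6057 / 8² = -0.212589 eV

For emission (electron falling to lower state), the photon energy is:
E_photon = E_15 - E_8 = |-0.060470 - (-0.212589)|
E_photon = 0.152 eV

This energy is carried away by the emitted photon.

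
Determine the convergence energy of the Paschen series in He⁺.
6.0470 eV

The series limit corresponds to the transition from n = ∞ to n = 3.
This is the highest energy (shortest wavelength) transition in the Paschen series.

E_∞ = 0 eV
E_3 = -13.6057 × 2² / 3² = -6.0470 eV

Energy at series limit:
ΔE = E_∞ - E_3 = 0 - (-6.0470) = 6.0470 eV

This energy equals the ionization energy from the n = 3 state of He⁺.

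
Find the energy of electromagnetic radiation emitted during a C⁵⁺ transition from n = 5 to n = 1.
470.213 eV

The energy levels are E_n = -13.6057 Z² eV / n².

Energy at n = 5: E_5 = -13.6057 × 6² / 5² = -19.592208 eV
Energy at n = 1: E_1 = -13.6057 × 6² / 1² = -489.805200 eV

For emission (electron falling to lower state), the photon energy is:
E_photon = E_5 - E_1 = |-19.592208 - (-489.805200)|
E_photon = 470.213 eV

This energy is carried away by the emitted photon.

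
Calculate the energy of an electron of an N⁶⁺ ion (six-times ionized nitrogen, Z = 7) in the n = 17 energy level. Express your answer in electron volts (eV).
-2.3068 eV

The energy levels of a hydrogen-like atom are given by:
E_n = -13.6057 Z² / n² eV  (with Z = 7 for N⁶⁺)

For n = 17:
E_17 = -13.6057 × 7² / 17²
E_17 = -13.6057 × 49 / 289
E_17 = -2.3068 eV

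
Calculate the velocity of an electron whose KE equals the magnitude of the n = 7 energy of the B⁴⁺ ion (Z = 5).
1.56e+06 m/s (or 0.52% of c)

The binding energy at n = 7 for B⁴⁺ is:
E_7 = -13.6057 × 5²/7² = -6.94168 eV
|E_7| = 6.94168 eV

Convert to Joules:
KE = 6.94168 eV × (1.602177 × 10⁻¹⁹ J/eV) = 1.1122e-18 J

Using KE = ½mv²:
v = √(2·KE/m_e)
v = √(2 × 1.1122e-18 J / 9.10938 × 10⁻³¹ kg)
v = 1.56e+06 m/s

This is approximately 0.52% the speed of light.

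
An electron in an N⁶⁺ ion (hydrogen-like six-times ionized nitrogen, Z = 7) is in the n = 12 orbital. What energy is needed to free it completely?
4.6297 eV

The ionization energy is the energy needed to remove the electron completely (n → ∞).

For a hydrogen-like ion with Z = 7, E_n = -13.6057 Z² / n² eV.

At n = 12: E_12 = -13.6057 × 7² / 12² = -4.6297174 eV
At n = ∞: E_∞ = 0 eV

Ionization energy = E_∞ - E_12 = 0 - (-4.6297174) = 4.6297174 eV
Ionization energy ≈ 4.6297 eV

This is also called the binding energy of the electron in state n = 12.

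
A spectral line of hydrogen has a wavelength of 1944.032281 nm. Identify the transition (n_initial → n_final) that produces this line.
n = 8 → n = 4

First, find the photon energy from the wavelength (hc = 1239.84 eV·nm):
E = hc/λ = 1239.84 eV·nm / 1944.032281 nm = 0.63776719 eV

The energy levels of hydrogen satisfy E_n = -13.6057 / n² eV, so an emission n_i → n_f releases
ΔE = 13.6057 × (1/n_f² − 1/n_i²) eV.

Setting ΔE equal to the photon energy:
1/n_f² − 1/n_i² = 0.63776719 / 13.6057 = 0.046875000

Since 1/n_i² must be positive, we need 1/n_f² > 0.046875000, i.e. n_f ≤ 4. For each allowed n_f, solve n_i = (1/n_f² − 0.046875000)^(−1/2) and check whether it is a whole number:
  n_f = 1: 1/n_i² = 1.000000000 − 0.046875000 = 0.953125000 → n_i = 1.024  (not an integer) ✗
  n_f = 2: 1/n_i² = 0.250000000 − 0.046875000 = 0.203125000 → n_i = 2.219  (not an integer) ✗
  n_f = 3: 1/n_i² = 0.111111111 − 0.046875000 = 0.064236111 → n_i = 3.946  (not an integer) ✗
  n_f = 4: 1/n_i² = 0.062500000 − 0.046875000 = 0.015625000 → n_i = 8.000  → integer, n_i = 8 ✓

Only n_f = 4 gives an integer upper level, n_i = 8.

The transition is from n = 8 to n = 4 (emission).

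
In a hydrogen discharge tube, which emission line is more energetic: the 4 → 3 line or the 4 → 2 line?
4 → 2

Calculate the energy for each transition:

Transition 4 → 3:
ΔE₁ = |E_3 - E_4| = |-13.6057/3² - (-13.6057/4²)|
ΔE₁ = |-1.51174444 - (-0.85035625)| = 0.66139 eV

Transition 4 → 2:
ΔE₂ = |E_2 - E_4| = |-13.6057/2² - (-13.6057/4²)|
ΔE₂ = |-3.40142500 - (-0.85035625)| = 2.55107 eV

Since 2.55107 eV > 0.66139 eV, the transition 4 → 2 emits the more energetic photon.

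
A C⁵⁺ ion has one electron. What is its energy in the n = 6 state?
-13.61 eV

For hydrogen-like ions, the energy levels scale with Z²:
E_n = -13.6057 Z² / n² eV

For C⁵⁺ (Z = 6) at n = 6:
E_6 = -13.6057 × 6² / 6²
E_6 = -13.6057 × 36 / 36
E_6 = -489.8052 / 36
E_6 = -13.61 eV

The energy is 36 times more negative than hydrogen at the same n due to the stronger nuclear charge.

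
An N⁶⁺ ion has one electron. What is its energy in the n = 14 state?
-3.4014 eV

For hydrogen-like ions, the energy levels scale with Z²:
E_n = -13.6057 Z² / n² eV

For N⁶⁺ (Z = 7) at n = 14:
E_14 = -13.6057 × 7² / 14²
E_14 = -13.6057 × 49 / 196
E_14 = -666.6793 / 196
E_14 = -3.4014 eV

The energy is 49 times more negative than hydrogen at the same n due to the stronger nuclear charge.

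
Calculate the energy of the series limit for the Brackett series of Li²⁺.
7.653206 eV

The series limit corresponds to the transition from n = ∞ to n = 4.
This is the highest energy (shortest wavelength) transition in the Brackett series.

E_∞ = 0 eV
E_4 = -13.6057 × 3² / 4² = -7.653206 eV

Energy at series limit:
ΔE = E_∞ - E_4 = 0 - (-7.653206) = 7.653206 eV

This energy equals the ionization energy from the n = 4 state of Li²⁺.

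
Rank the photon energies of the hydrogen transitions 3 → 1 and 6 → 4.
3 → 1

Calculate the energy for each transition:

Transition 3 → 1:
ΔE₁ = |E_1 - E_3| = |-13.6057/1² - (-13.6057/3²)|
ΔE₁ = |-13.605700000000 - (-1.511744444444)| = 12.093955556 eV

Transition 6 → 4:
ΔE₂ = |E_4 - E_6| = |-13.6057/4² - (-13.6057/6²)|
ΔE₂ = |-0.850356250000 - (-0.377936111111)| = 0.472420139 eV

Since 12.093955556 eV > 0.472420139 eV, the transition 3 → 1 emits the more energetic photon.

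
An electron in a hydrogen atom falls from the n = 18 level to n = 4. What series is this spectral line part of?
Brackett series

The spectral series in hydrogen are named based on the final (lower) energy level:
- Lyman series: n_final = 1 (ultraviolet)
- Balmer series: n_final = 2 (visible/near-UV)
- Paschen series: n_final = 3 (infrared)
- Brackett series: n_final = 4 (infrared)
- Pfund series: n_final = 5 (far infrared)

Since this transition ends at n = 4, it belongs to the Brackett series.

For reference, this 18 → 4 line has photon energy
ΔE = 13.6057 eV × (1/4² - 1/18²) = 0.808363349 eV,
corresponding to wavelength λ = hc/ΔE = 1239.84 eV·nm / 0.808363349 eV = 1533.766 nm in the infrared region.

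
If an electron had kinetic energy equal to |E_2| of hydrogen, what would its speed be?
1.094e+06 m/s (or 0.364868% of c)

The binding energy at n = 2 for hydrogen is:
E_2 = -13.6057/2² = -3.40142500 eV
|E_2| = 3.40142500 eV

Convert to Joules:
KE = 3.40142500 eV × (1.602177 × 10⁻¹⁹ J/eV) = 5.44968e-19 J

Using KE = ½mv²:
v = √(2·KE/m_e)
v = √(2 × 5.44968e-19 J / 9.10938 × 10⁻³¹ kg)
v = 1.094e+06 m/s

This is approximately 0.364868% the speed of light.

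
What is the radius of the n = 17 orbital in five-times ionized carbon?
2.54887 nm (or 25.48870 Å)

The Bohr radius formula is:
r_n = n² a₀ / Z

where a₀ = 0.05291772 nm is the Bohr radius.

For C⁵⁺ (Z = 6) at n = 17:
r_17 = 17² × 0.05291772 nm / 6
r_17 = 289 × 0.05291772 nm / 6
r_17 = 15.293221 nm / 6
r_17 = 2.54887 nm

The electron orbits at approximately 2.54887 nm from the nucleus.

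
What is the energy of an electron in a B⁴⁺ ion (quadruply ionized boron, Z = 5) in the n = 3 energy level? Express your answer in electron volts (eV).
-37.793611 eV

The energy levels of a hydrogen-like atom are given by:
E_n = -13.6057 Z² / n² eV  (with Z = 5 for B⁴⁺)

For n = 3:
E_3 = -13.6057 × 5² / 3²
E_3 = -13.6057 × 25 / 9
E_3 = -37.793611 eV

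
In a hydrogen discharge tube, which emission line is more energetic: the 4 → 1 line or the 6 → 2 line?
4 → 1

Calculate the energy for each transition:

Transition 4 → 1:
ΔE₁ = |E_1 - E_4| = |-13.6057/1² - (-13.6057/4²)|
ΔE₁ = |-13.605700000 - (-0.850356250)| = 12.755344 eV

Transition 6 → 2:
ΔE₂ = |E_2 - E_6| = |-13.6057/2² - (-13.6057/6²)|
ΔE₂ = |-3.401425000 - (-0.377936111)| = 3.023489 eV

Since 12.755344 eV > 3.023489 eV, the transition 4 → 1 emits the more energetic photon.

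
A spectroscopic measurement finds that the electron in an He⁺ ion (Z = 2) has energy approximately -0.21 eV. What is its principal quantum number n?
n = 16

The exact energy levels follow E_n = -13.6057 Z² / n² eV with Z = 2.

The measured value (-0.21 eV) is reported to only 2 significant figures, so we must test candidate n values and see which one matches to that precision.

Candidate energies:
  n = 14:  E = -13.6057 × 2² / 14² = -0.27767 eV
  n = 15:  E = -13.6057 × 2² / 15² = -0.24188 eV
  n = 16:  E = -13.6057 × 2² / 16² = -0.21259 eV  ← matches
  n = 17:  E = -13.6057 × 2² / 17² = -0.18831 eV
  n = 18:  E = -13.6057 × 2² / 18² = -0.16797 eV

Checking against the measurement of -0.21 eV (2 sig figs), only n = 16 agrees:
E_16 = -0.21259 eV, which rounds to -0.21 eV ✓

Therefore n = 16.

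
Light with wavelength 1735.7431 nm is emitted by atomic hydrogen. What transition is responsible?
n = 10 → n = 4

First, find the photon energy from the wavelength (hc = 1239.84 eV·nm):
E = hc/λ = 1239.84 eV·nm / 1735.7431 nm = 0.71429925 eV

The energy levels of hydrogen satisfy E_n = -13.6057 / n² eV, so an emission n_i → n_f releases
ΔE = 13.6057 × (1/n_f² − 1/n_i²) eV.

Setting ΔE equal to the photon energy:
1/n_f² − 1/n_i² = 0.71429925 / 13.6057 = 0.052500000

Since 1/n_i² must be positive, we need 1/n_f² > 0.052500000, i.e. n_f ≤ 4. For each allowed n_f, solve n_i = (1/n_f² − 0.052500000)^(−1/2) and check whether it is a whole number:
  n_f = 1: 1/n_i² = 1.000000000 − 0.052500000 = 0.947500000 → n_i = 1.027  (not an integer) ✗
  n_f = 2: 1/n_i² = 0.250000000 − 0.052500000 = 0.197500000 → n_i = 2.250  (not an integer) ✗
  n_f = 3: 1/n_i² = 0.111111111 − 0.052500000 = 0.058611111 → n_i = 4.131  (not an integer) ✗
  n_f = 4: 1/n_i² = 0.062500000 − 0.052500000 = 0.010000000 → n_i = 10.000  → integer, n_i = 10 ✓

Only n_f = 4 gives an integer upper level, n_i = 10.

The transition is from n = 10 to n = 4 (emission).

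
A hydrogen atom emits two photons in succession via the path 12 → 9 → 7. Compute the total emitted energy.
0.183 eV

The energy levels of hydrogen are E_n = -13.6057 / n² eV.

First transition (12 → 9):
ΔE₁ = |E_9 - E_12|
ΔE₁ = |-0.167971605 - (-0.094484028)| = 0.073488 eV

Second transition (9 → 7):
ΔE₂ = |E_7 - E_9|
ΔE₂ = |-0.277667347 - (-0.167971605)| = 0.109696 eV

Total energy released:
E_total = ΔE₁ + ΔE₂ = 0.073488 + 0.109696 = 0.183 eV

Note: This equals the direct transition 12 → 7: 0.183 eV ✓
Energy is conserved regardless of the path taken.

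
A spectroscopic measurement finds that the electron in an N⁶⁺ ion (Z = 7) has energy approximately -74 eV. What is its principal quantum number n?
n = 3

The exact energy levels follow E_n = -13.6057 Z² / n² eV with Z = 7.

The measured value (-74 eV) is reported to only 2 significant figures, so we must test candidate n values and see which one matches to that precision.

Candidate energies:
  n = 1:  E = -13.6057 × 7² / 1² = -666.67930 eV
  n = 2:  E = -13.6057 × 7² / 2² = -166.66983 eV
  n = 3:  E = -13.6057 × 7² / 3² = -74.07548 eV  ← matches
  n = 4:  E = -13.6057 × 7² / 4² = -41.66746 eV
  n = 5:  E = -13.6057 × 7² / 5² = -26.66717 eV

Checking against the measurement of -74 eV (2 sig figs), only n = 3 agrees:
E_3 = -74.07548 eV, which rounds to -74 eV ✓

Therefore n = 3.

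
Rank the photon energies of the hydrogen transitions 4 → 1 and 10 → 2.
4 → 1

Calculate the energy for each transition:

Transition 4 → 1:
ΔE₁ = |E_1 - E_4| = |-13.6057/1² - (-13.6057/4²)|
ΔE₁ = |-13.60570000 - (-0.85035625)| = 12.75534 eV

Transition 10 → 2:
ΔE₂ = |E_2 - E_10| = |-13.6057/2² - (-13.6057/10²)|
ΔE₂ = |-3.40142500 - (-0.13605700)| = 3.26537 eV

Since 12.75534 eV > 3.26537 eV, the transition 4 → 1 emits the more energetic photon.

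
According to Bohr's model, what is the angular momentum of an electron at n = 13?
1.37094e-33 J·s (or 13ℏ)

In the Bohr model, angular momentum is quantized:
L = nℏ

where ℏ = h/(2π) = 1.0545718e-34 J·s

For n = 13:
L = 13 × 1.0545718e-34 J·s
L = 1.37094e-33 J·s

This can also be written as L = 13ℏ.
The angular momentum is an integer multiple of the reduced Planck constant.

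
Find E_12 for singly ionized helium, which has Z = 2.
-0.38 eV

For hydrogen-like ions, the energy levels scale with Z²:
E_n = -13.6057 Z² / n² eV

For He⁺ (Z = 2) at n = 12:
E_12 = -13.6057 × 2² / 12²
E_12 = -13.6057 × 4 / 144
E_12 = -54.4228 / 144
E_12 = -0.38 eV

The energy is 4 times more negative than hydrogen at the same n due to the stronger nuclear charge.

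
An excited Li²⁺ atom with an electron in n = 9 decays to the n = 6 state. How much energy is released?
1.88968 eV

The energy levels are E_n = -13.6057 Z² eV / n².

Energy at n = 9: E_9 = -13.6057 × 3² / 9² = -1.51174444 eV
Energy at n = 6: E_6 = -13.6057 × 3² / 6² = -3.40142500 eV

For emission (electron falling to lower state), the photon energy is:
E_photon = E_9 - E_6 = |-1.51174444 - (-3.40142500)|
E_photon = 1.88968 eV

This energy is carried away by the emitted photon.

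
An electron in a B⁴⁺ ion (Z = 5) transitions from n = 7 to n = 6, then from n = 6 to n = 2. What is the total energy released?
78.093941 eV

The energy levels of B⁴⁺ are E_n = -13.6057 × 5² / n² eV.

First transition (7 → 6):
ΔE₁ = |E_6 - E_7|
ΔE₁ = |-9.448402777778 - (-6.941683673469)| = 2.506719104 eV

Second transition (6 → 2):
ΔE₂ = |E_2 - E_6|
ΔE₂ = |-85.035625000000 - (-9.448402777778)| = 75.587222222 eV

Total energy released:
E_total = ΔE₁ + ΔE₂ = 2.506719104 + 75.587222222 = 78.093941 eV

Note: This equals the direct transition 7 → 2: 78.093941 eV ✓
Energy is conserved regardless of the path taken.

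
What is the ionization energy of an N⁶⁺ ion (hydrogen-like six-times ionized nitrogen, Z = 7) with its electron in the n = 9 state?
8.23 eV

The ionization energy is the energy needed to remove the electron completely (n → ∞).

For a hydrogen-like ion with Z = 7, E_n = -13.6057 Z² / n² eV.

At n = 9: E_9 = -13.6057 × 7² / 9² = -8.23061 eV
At n = ∞: E_∞ = 0 eV

Ionization energy = E_∞ - E_9 = 0 - (-8.23061) = 8.23061 eV
Ionization energy ≈ 8.23 eV

This is also called the binding energy of the electron in state n = 9.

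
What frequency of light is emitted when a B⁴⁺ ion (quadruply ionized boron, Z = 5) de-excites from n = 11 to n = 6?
1.6049e+15 Hz

First, find the transition energy:
E_11 = -13.6057 × 5² / 11² = -2.8110950 eV
E_6 = -13.6057 × 5² / 6² = -9.4484028 eV
|ΔE| = |E_6 - E_11| = 6.6373078 eV

Convert to Joules: E = 6.6373078 eV × (1.602177 × 10⁻¹⁹ J/eV) = 1.063414e-18 J

Using E = hf:
f = E/h = 1.063414e-18 J / (6.62607 × 10⁻³⁴ J·s)
f = 1.6049e+15 Hz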